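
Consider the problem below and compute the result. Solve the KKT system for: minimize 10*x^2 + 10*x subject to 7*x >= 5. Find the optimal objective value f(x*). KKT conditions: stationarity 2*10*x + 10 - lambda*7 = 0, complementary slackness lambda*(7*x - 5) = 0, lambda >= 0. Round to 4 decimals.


Step 1: Try lambda = 0 (constraint inactive).
x_unc = -10/(2*10) = -0.5
Check: 7*-0.5 = -3.5 < 5 -- violated!
Step 2: Constraint must be active: 7*x = 5
x* = 5/7 = 0.7143 (rounded; the exact value 5/7 is used below)
lambda = (2*10*(5/7) + 10)/7 = 3.4694
Step 3: Compute optimal value.
f(x*) = 10*(5/7)^2 + 10*(5/7) = 12.2449


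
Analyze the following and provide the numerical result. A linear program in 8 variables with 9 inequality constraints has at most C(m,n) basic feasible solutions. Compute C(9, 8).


Each vertex corresponds to some choice of n active constraints out of m, so the number of vertices is at most C(m, n) = m! / (n!(m-n)!).
m = 9, n = 8
Numerator: 9 * 8 * 7 * 6 * 5 * 4 * 3 * 2
Denominator: 8! = 40320
C(9, 8) = 9


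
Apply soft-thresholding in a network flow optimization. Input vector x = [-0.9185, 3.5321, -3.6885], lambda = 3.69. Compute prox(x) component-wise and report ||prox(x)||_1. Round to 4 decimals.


Soft-thresholding with lambda = 3.69:
prox(-0.9185) = sign(-0.9185)*max(|-0.9185| - 3.69, 0) = 0.0
prox(3.5321) = sign(3.5321)*max(|3.5321| - 3.69, 0) = 0.0
prox(-3.6885) = sign(-3.6885)*max(|-3.6885| - 3.69, 0) = 0.0
prox(x) = [0.0, 0.0, 0.0]
||prox(x)||_1 = 0.0 + 0.0 + 0.0 = 0.0


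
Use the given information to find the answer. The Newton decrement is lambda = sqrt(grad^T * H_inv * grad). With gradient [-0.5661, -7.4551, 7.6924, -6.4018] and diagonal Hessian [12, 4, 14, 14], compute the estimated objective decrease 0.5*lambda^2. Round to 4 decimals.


Step 1: H is diagonal, so H^(-1) * g = [-0.0472, -1.8638, 0.5495, -0.4573].
Step 2: g^T H^(-1) g = sum_i g_i^2 / H_ii
  = (-0.5661)^2/12 + (-7.4551)^2/4 + (7.6924)^2/14 + (-6.4018)^2/14
  = 0.0267 + 13.8946 + 4.2266 + 2.9274 = 21.0753
Step 3: Objective decrease = 0.5 * g^T H^(-1) g = 10.5377


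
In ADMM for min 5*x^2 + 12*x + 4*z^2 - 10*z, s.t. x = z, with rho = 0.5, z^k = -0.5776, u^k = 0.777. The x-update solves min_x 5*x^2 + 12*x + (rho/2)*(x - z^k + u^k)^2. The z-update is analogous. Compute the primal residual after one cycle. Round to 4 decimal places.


ADMM iteration with rho = 0.5, z^k = -0.5776, u^k = 0.777
Step 1: x-update.
Minimize 5*x^2 + 12*x + (0.5/2)*(x + 0.5776 + 0.777)^2
FOC: (2*5 + 0.5)*x = -12 + 0.5*(-0.5776 - 0.777)
x^{k+1} = -1.2074
Step 2: z-update.
Minimize 4*z^2 - 10*z + (0.5/2)*(-1.2074 - z + 0.777)^2
FOC: (2*4 + 0.5)*z = 10 + 0.5*(-1.2074 + 0.777)
z^{k+1} = 1.1512
Step 3: u-update.
u^{k+1} = 0.777 - 1.2074 - 1.1512 = -1.5815
Step 4: Primal residual = |-1.2074 - 1.1512| = 2.3585


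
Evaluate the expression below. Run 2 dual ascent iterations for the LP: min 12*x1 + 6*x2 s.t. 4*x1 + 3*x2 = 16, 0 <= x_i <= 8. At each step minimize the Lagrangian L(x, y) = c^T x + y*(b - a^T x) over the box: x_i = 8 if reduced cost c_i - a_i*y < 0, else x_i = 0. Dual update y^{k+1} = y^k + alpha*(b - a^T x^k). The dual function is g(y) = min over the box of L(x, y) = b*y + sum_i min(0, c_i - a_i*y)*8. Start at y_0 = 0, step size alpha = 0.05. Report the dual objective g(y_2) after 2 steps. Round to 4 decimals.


Dual ascent for LP: min 12*x1 + 6*x2, 4*x1 + 3*x2 = 16, 0 <= x_i <= 8
Step 1: y^k = 0.0, reduced costs: (12.0, 6.0)
  x^k = (0.0, 0.0), subgradient = b - a^T x = 16.0
  y^{k+1} = 0.0 + 0.05*16.0 = 0.8
Step 2: y^k = 0.8, reduced costs: (8.8, 3.6)
  x^k = (0.0, 0.0), subgradient = b - a^T x = 16.0
  y^{k+1} = 0.8 + 0.05*16.0 = 1.6
Dual objective at y_2 = 1.6: reduced costs (5.6, 1.2), box minimizer x = (0.0, 0.0)
g(y_2) = b*y + (c1 - a1*y)*x1 + (c2 - a2*y)*x2 = 16*1.6 + 5.6*0.0 + 1.2*0.0 = 25.6 + 0.0 + 0.0 = 25.6


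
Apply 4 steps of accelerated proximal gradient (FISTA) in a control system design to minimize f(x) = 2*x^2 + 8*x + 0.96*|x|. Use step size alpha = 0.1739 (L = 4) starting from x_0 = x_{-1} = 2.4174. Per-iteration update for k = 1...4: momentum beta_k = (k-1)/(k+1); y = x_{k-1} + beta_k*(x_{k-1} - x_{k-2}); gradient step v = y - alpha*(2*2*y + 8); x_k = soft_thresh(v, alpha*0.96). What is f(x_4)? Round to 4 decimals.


FISTA on f(x) = 2*x^2 + 8*x + 0.96*|x|
L = 4, alpha = 0.1739
Iteration 1: beta = 0.0, y = 2.4174 + 0.0*(2.4174 - 2.4174) = 2.4174
  grad(y) = 17.6696, v = y - alpha*grad = -0.6553
  prox(v) = soft_thresh(-0.6553, 0.1669) = -0.4884
Iteration 2: beta = 0.3333, y = -0.4884 + 0.3333*(-0.4884 - 2.4174) = -1.457
  grad(y) = 2.172, v = y - alpha*grad = -1.8347
  prox(v) = soft_thresh(-1.8347, 0.1669) = -1.6678
Iteration 3: beta = 0.5, y = -1.6678 + 0.5*(-1.6678 + 0.4884) = -2.2575
  grad(y) = -1.0298, v = y - alpha*grad = -2.0784
  prox(v) = soft_thresh(-2.0784, 0.1669) = -1.9114
Iteration 4: beta = 0.6, y = -1.9114 + 0.6*(-1.9114 + 1.6678) = -2.0576
  grad(y) = -0.2305, v = y - alpha*grad = -2.0175
  prox(v) = soft_thresh(-2.0175, 0.1669) = -1.8506
f(x_4) = 2*(-1.8506)^2 + 8*(-1.8506) + 0.96*|-1.8506| = -6.1788


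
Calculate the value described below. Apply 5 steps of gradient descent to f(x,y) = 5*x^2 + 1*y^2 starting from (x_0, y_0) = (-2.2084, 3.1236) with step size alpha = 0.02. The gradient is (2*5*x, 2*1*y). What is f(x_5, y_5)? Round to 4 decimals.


Gradient descent on f(x,y) = 5*x^2 + 1*y^2.
Starting point: (-2.2084, 3.1236), alpha = 0.02
Step 1: grad_x = 2*5*-2.2084 = -22.084, grad_y = 2*1*3.1236 = 6.2472
  x_1 = -2.2084 - 0.02*-22.084 = -1.7667
  y_1 = 3.1236 - 0.02*6.2472 = 2.9987
Step 2: grad_x = 2*5*-1.7667 = -17.6672, grad_y = 2*1*2.9987 = 5.9973
  x_2 = -1.7667 - 0.02*-17.6672 = -1.4134
  y_2 = 2.9987 - 0.02*5.9973 = 2.8787
Step 3: grad_x = 2*5*-1.4134 = -14.1338, grad_y = 2*1*2.8787 = 5.7574
  x_3 = -1.4134 - 0.02*-14.1338 = -1.1307
  y_3 = 2.8787 - 0.02*5.7574 = 2.7636
Step 4: grad_x = 2*5*-1.1307 = -11.307, grad_y = 2*1*2.7636 = 5.5271
  x_4 = -1.1307 - 0.02*-11.307 = -0.9046
  y_4 = 2.7636 - 0.02*5.5271 = 2.653
Step 5: grad_x = 2*5*-0.9046 = -9.0456, grad_y = 2*1*2.653 = 5.306
  x_5 = -0.9046 - 0.02*-9.0456 = -0.7236
  y_5 = 2.653 - 0.02*5.306 = 2.5469
f(-0.7236, 2.5469) = 5*(-0.7236)^2 + 1*2.5469^2 = 9.105


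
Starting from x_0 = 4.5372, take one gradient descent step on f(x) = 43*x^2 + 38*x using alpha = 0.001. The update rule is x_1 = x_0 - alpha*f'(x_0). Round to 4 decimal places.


We compute the gradient at x_0 and apply the update.
f'(x) = 86*x + 38
f'(4.5372) = 86*4.5372 + 38 = 428.1992
x_1 = 4.5372 - 0.001*428.1992 = 4.109


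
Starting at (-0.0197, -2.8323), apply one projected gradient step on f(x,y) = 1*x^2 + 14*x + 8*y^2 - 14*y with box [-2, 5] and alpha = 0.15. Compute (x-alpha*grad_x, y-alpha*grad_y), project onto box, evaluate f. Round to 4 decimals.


Step 1: Compute gradient at (-0.0197, -2.8323).
grad_x = 2*1*-0.0197 + 14 = 13.9606
grad_y = 2*8*-2.8323 - 14 = -59.3168
Step 2: Gradient step.
x_raw = -0.0197 - 0.15*13.9606 = -2.1138
y_raw = -2.8323 - 0.15*-59.3168 = 6.0652
Step 3: Project onto [-2, 5].
x_proj = clip(-2.1138) = -2.0
y_proj = clip(6.0652) = 5.0
Step 4: Evaluate f.
f(-2.0, 5.0) = 106.0


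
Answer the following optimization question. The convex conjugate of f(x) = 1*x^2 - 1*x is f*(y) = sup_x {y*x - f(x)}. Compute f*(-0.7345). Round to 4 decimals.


f*(y) = sup_x {y*x - a*x^2 - b*x} = sup_x {(y-b)*x - a*x^2}
FOC: (y - b) - 2a*x = 0 => x* = (y - b)/(2a)
x* = (-0.7345 + 1)/(2*1) = 0.1328
f*(-0.7345) = (y-b)^2/(4a) = (-0.7345 + 1)^2/(4*1)
= 0.0705/4 = 0.0176


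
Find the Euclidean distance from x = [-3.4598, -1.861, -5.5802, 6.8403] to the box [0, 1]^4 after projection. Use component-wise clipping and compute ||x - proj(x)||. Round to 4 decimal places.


Project each component onto [0, 1].
clip(-3.4598) = 0.0, clip(-1.861) = 0.0, clip(-5.5802) = 0.0, clip(6.8403) = 1.0
Projection = [0.0, 0.0, 0.0, 1.0]
Squared diffs: [11.9702, 3.4633, 31.1386, 34.1091]
Distance = sqrt(80.6812) = 8.9823


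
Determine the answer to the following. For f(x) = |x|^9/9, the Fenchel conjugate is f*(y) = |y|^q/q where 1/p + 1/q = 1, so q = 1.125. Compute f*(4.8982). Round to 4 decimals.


The conjugate exponent q satisfies 1/p + 1/q = 1.
p = 9, so q = 9/(9 - 1) = 1.125
|y|^q = 4.8982^1.125 = 5.9744
f*(4.8982) = 5.9744 / 1.125 = 5.3105


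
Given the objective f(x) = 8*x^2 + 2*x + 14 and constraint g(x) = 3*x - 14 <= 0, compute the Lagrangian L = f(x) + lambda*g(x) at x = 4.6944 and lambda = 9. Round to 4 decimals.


Step 1: Evaluate f(x).
f(4.6944) = 8*4.6944^2 + 2*4.6944 + 14 = 199.6879
Step 2: Evaluate g(x).
g(4.6944) = 3*4.6944 - 14 = 0.0832
Step 3: Compute Lagrangian.
L = 199.6879 + 9*0.0832 = 200.4367


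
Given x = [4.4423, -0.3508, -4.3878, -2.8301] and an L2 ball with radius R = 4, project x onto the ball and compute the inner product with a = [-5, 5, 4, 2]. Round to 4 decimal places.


Step 1: Compute ||x|| (intermediates to 6 decimals).
||x|| = sqrt(4.4423^2 + (-0.3508)^2 + (-4.3878)^2 + (-2.8301)^2) = 6.864353
Step 2: Project.
Since ||x|| > R, scale = R/||x|| = 4/6.864353 = 0.582721, proj(x) = scale * x
proj(x) = [2.588621, -0.204419, -2.556863, -1.649159]
Step 3: Dot product.
a^T * proj(x) = -5*2.588621 + 5*(-0.204419) + 4*(-2.556863) + 2*(-1.649159) = -27.491


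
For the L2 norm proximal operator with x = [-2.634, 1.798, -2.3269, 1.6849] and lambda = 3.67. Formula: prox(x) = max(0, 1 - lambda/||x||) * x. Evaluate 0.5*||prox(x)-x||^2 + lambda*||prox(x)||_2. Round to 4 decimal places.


Step 1: Compute ||x||.
||x|| = 4.2923
Step 2: Compute scaling factor.
scale = max(0, 1 - 3.67/4.2923) = 0.145
Step 3: prox(x) = [-0.3819, 0.2607, -0.3374, 0.2443]
||prox(x)|| = 0.6223
Step 4: Proximal objective.
0.5*||prox-x||^2 = 6.7345
lambda*||prox|| = 2.2838
Total = 9.0184


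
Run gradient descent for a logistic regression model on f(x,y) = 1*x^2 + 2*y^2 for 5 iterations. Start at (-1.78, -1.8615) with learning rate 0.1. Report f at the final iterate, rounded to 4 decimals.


Gradient descent on f(x,y) = 1*x^2 + 2*y^2.
Starting point: (-1.78, -1.8615), alpha = 0.1
Step 1: grad_x = 2*1*-1.78 = -3.56, grad_y = 2*2*-1.8615 = -7.446
  x_1 = -1.78 - 0.1*-3.56 = -1.424
  y_1 = -1.8615 - 0.1*-7.446 = -1.1169
Step 2: grad_x = 2*1*-1.424 = -2.848, grad_y = 2*2*-1.1169 = -4.4676
  x_2 = -1.424 - 0.1*-2.848 = -1.1392
  y_2 = -1.1169 - 0.1*-4.4676 = -0.6701
Step 3: grad_x = 2*1*-1.1392 = -2.2784, grad_y = 2*2*-0.6701 = -2.6806
  x_3 = -1.1392 - 0.1*-2.2784 = -0.9114
  y_3 = -0.6701 - 0.1*-2.6806 = -0.4021
Step 4: grad_x = 2*1*-0.9114 = -1.8227, grad_y = 2*2*-0.4021 = -1.6083
  x_4 = -0.9114 - 0.1*-1.8227 = -0.7291
  y_4 = -0.4021 - 0.1*-1.6083 = -0.2413
Step 5: grad_x = 2*1*-0.7291 = -1.4582, grad_y = 2*2*-0.2413 = -0.965
  x_5 = -0.7291 - 0.1*-1.4582 = -0.5833
  y_5 = -0.2413 - 0.1*-0.965 = -0.1448
f(-0.5833, -0.1448) = 1*(-0.5833)^2 + 2*(-0.1448)^2 = 0.3821


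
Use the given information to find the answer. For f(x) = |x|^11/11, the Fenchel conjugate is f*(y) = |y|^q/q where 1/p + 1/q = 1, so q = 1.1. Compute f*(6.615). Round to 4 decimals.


The conjugate exponent q satisfies 1/p + 1/q = 1.
p = 11, so q = 11/(11 - 1) = 1.1
|y|^q = 6.615^1.1 = 7.9907
f*(6.615) = 7.9907 / 1.1 = 7.2642


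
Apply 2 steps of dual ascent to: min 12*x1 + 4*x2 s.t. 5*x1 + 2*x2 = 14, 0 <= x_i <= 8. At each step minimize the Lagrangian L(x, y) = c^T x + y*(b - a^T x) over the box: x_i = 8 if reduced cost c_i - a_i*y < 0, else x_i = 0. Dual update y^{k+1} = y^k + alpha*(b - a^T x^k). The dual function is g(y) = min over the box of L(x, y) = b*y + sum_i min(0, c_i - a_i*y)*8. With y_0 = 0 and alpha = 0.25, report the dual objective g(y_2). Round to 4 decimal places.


Dual ascent for LP: min 12*x1 + 4*x2, 5*x1 + 2*x2 = 14, 0 <= x_i <= 8
Step 1: y^k = 0.0, reduced costs: (12.0, 4.0)
  x^k = (0.0, 0.0), subgradient = b - a^T x = 14.0
  y^{k+1} = 0.0 + 0.25*14.0 = 3.5
Step 2: y^k = 3.5, reduced costs: (-5.5, -3.0)
  x^k = (8.0, 8.0), subgradient = b - a^T x = -42.0
  y^{k+1} = 3.5 + 0.25*-42.0 = -7.0
Dual objective at y_2 = -7.0: reduced costs (47.0, 18.0), box minimizer x = (0.0, 0.0)
g(y_2) = b*y + (c1 - a1*y)*x1 + (c2 - a2*y)*x2 = 14*(-7.0) + 47.0*0.0 + 18.0*0.0 = -98.0 + 0.0 + 0.0 = -98.0


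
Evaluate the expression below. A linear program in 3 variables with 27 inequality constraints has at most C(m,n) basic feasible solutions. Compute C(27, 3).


Each vertex corresponds to some choice of n active constraints out of m, so the number of vertices is at most C(m, n) = m! / (n!(m-n)!).
m = 27, n = 3
Numerator: 27 * 26 * 25
Denominator: 3! = 6
C(27, 3) = 2925


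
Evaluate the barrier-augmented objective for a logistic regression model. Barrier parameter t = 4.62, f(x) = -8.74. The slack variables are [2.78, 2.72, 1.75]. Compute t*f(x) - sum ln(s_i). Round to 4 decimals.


Step 1: Compute log-barrier.
ln values: [1.0225, 1.0006, 0.5596]
phi = -(1.0225 + 1.0006 + 0.5596) = -2.5827
Step 2: Compute augmented objective.
t*f(x) = 4.62*-8.74 = -40.3788
Total = -40.3788 - 2.5827 = -42.9615


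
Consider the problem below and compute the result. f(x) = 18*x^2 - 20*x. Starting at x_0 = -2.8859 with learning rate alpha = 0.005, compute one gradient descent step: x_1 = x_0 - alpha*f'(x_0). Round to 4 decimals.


We compute the gradient at x_0 and apply the update.
f'(x) = 36*x - 20
f'(-2.8859) = 36*-2.8859 - 20 = -123.8924
x_1 = -2.8859 - 0.005*-123.8924 = -2.2664


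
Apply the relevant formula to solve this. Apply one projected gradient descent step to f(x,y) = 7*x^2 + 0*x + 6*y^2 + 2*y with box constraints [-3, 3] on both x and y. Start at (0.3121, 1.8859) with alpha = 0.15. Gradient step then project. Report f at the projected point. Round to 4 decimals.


Step 1: Compute gradient at (0.3121, 1.8859).
grad_x = 2*7*0.3121 + 0 = 4.3694
grad_y = 2*6*1.8859 + 2 = 24.6308
Step 2: Gradient step.
x_raw = 0.3121 - 0.15*4.3694 = -0.3433
y_raw = 1.8859 - 0.15*24.6308 = -1.8087
Step 3: Project onto [-3, 3].
x_proj = clip(-0.3433) = -0.3433
y_proj = clip(-1.8087) = -1.8087
Step 4: Evaluate f.
f(-0.3433, -1.8087) = 16.8364


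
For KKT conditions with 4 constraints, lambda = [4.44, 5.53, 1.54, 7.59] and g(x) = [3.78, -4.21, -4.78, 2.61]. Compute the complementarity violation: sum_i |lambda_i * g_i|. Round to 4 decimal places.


KKT complementary slackness check:
lambda_1 * g_1 = 4.44 * 3.78 = 16.7832
lambda_2 * g_2 = 5.53 * -4.21 = -23.2813
lambda_3 * g_3 = 1.54 * -4.78 = -7.3612
lambda_4 * g_4 = 7.59 * 2.61 = 19.8099
Total violation = 16.7832 + 23.2813 + 7.3612 + 19.8099 = 67.2356


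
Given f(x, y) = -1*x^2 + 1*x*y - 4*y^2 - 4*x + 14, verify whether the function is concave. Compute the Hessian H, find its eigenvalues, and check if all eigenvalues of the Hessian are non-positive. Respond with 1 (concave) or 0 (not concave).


The Hessian of f(x,y) = -1*x^2 + 1*x*y - 4*y^2 - 4*x + 14 is:
H = [[-2, 1], [1, -8]]
Trace = -2 - 8 = -10
Determinant = -2*-8 - (1)^2 = 15
Discriminant = (-10)^2 - 4*15 = 40.0
Eigenvalues: lambda_1 = -8.1623, lambda_2 = -1.8377
The function is concave.

1


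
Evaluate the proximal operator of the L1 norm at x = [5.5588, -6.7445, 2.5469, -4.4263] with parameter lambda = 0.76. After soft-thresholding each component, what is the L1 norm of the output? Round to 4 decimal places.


Soft-thresholding with lambda = 0.76:
prox(5.5588) = sign(5.5588)*max(|5.5588| - 0.76, 0) = 4.7988
prox(-6.7445) = sign(-6.7445)*max(|-6.7445| - 0.76, 0) = -5.9845
prox(2.5469) = sign(2.5469)*max(|2.5469| - 0.76, 0) = 1.7869
prox(-4.4263) = sign(-4.4263)*max(|-4.4263| - 0.76, 0) = -3.6663
prox(x) = [4.7988, -5.9845, 1.7869, -3.6663]
||prox(x)||_1 = 4.7988 + 5.9845 + 1.7869 + 3.6663 = 16.2365


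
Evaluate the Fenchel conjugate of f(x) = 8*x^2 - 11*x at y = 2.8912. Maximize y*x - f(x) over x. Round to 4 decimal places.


f*(y) = sup_x {y*x - a*x^2 - b*x} = sup_x {(y-b)*x - a*x^2}
FOC: (y - b) - 2a*x = 0 => x* = (y - b)/(2a)
x* = (2.8912 + 11)/(2*8) = 0.8682
f*(2.8912) = (y-b)^2/(4a) = (2.8912 + 11)^2/(4*8)
= 192.9654/32 = 6.0302


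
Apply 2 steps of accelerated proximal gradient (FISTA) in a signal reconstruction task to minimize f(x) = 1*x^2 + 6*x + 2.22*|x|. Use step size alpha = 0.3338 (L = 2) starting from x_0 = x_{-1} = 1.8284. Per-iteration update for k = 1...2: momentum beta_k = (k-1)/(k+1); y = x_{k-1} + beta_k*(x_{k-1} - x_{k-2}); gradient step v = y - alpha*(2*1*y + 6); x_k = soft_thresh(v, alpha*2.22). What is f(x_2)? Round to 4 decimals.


FISTA on f(x) = 1*x^2 + 6*x + 2.22*|x|
L = 2, alpha = 0.3338
Iteration 1: beta = 0.0, y = 1.8284 + 0.0*(1.8284 - 1.8284) = 1.8284
  grad(y) = 9.6568, v = y - alpha*grad = -1.395
  prox(v) = soft_thresh(-1.395, 0.741) = -0.654
Iteration 2: beta = 0.3333, y = -0.654 + 0.3333*(-0.654 - 1.8284) = -1.4815
  grad(y) = 3.0371, v = y - alpha*grad = -2.4952
  prox(v) = soft_thresh(-2.4952, 0.741) = -1.7542
f(x_2) = 1*(-1.7542)^2 + 6*(-1.7542) + 2.22*|-1.7542| = -3.5537


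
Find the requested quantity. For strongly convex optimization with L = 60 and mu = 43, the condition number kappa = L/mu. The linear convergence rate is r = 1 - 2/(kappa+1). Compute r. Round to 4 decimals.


Step 1: Compute the condition number.
kappa = L/mu = 60/43 = 1.3953
Step 2: Compute the convergence rate.
r = 1 - 2/(kappa + 1) = 1 - 2*mu/(L + mu) = (L - mu)/(L + mu) = 17/103 = 0.165


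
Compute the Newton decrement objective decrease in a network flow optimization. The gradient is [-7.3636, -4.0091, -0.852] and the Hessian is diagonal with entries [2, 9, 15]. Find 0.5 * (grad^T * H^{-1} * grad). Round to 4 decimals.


Step 1: H is diagonal, so H^(-1) * g = [-3.6818, -0.4455, -0.0568].
Step 2: g^T H^(-1) g = sum_i g_i^2 / H_ii
  = (-7.3636)^2/2 + (-4.0091)^2/9 + (-0.852)^2/15
  = 27.1113 + 1.7859 + 0.0484 = 28.9456
Step 3: Objective decrease = 0.5 * g^T H^(-1) g = 14.4728


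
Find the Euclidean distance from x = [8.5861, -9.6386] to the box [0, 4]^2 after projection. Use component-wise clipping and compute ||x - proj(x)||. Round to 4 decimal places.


Project each component onto [0, 4].
clip(8.5861) = 4.0, clip(-9.6386) = 0.0
Projection = [4.0, 0.0]
Squared diffs: [21.0323, 92.9026]
Distance = sqrt(113.9349) = 10.674


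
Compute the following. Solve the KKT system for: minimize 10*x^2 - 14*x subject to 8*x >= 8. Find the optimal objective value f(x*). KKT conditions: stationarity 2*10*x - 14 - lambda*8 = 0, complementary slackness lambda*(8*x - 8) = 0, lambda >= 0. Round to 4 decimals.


Step 1: Try lambda = 0 (constraint inactive).
x_unc = 14/(2*10) = 0.7
Check: 8*0.7 = 5.6 < 8 -- violated!
Step 2: Constraint must be active: 8*x = 8
x* = 8/8 = 1.0
lambda = (2*10*1.0 - 14)/8 = 0.75
Step 3: Compute optimal value.
f(x*) = 10*1.0^2 - 14*1.0 = -4.0


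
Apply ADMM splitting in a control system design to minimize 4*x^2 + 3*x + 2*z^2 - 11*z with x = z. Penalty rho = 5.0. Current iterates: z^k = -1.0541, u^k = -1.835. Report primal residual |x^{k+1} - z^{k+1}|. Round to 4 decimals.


ADMM iteration with rho = 5.0, z^k = -1.0541, u^k = -1.835
Step 1: x-update.
Minimize 4*x^2 + 3*x + (5.0/2)*(x + 1.0541 - 1.835)^2
FOC: (2*4 + 5.0)*x = -3 + 5.0*(-1.0541 + 1.835)
x^{k+1} = 0.0696
Step 2: z-update.
Minimize 2*z^2 - 11*z + (5.0/2)*(0.0696 - z - 1.835)^2
FOC: (2*2 + 5.0)*z = 11 + 5.0*(0.0696 - 1.835)
z^{k+1} = 0.2414
Step 3: u-update.
u^{k+1} = -1.835 + 0.0696 - 0.2414 = -2.0069
Step 4: Primal residual = |0.0696 - 0.2414| = 0.1719


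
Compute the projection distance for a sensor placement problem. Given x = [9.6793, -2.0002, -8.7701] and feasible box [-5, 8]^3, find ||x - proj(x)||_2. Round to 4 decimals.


Project each component onto [-5, 8].
clip(9.6793) = 8.0, clip(-2.0002) = -2.0002, clip(-8.7701) = -5.0
Projection = [8.0, -2.0002, -5.0]
Squared diffs: [2.82, 0.0, 14.2137]
Distance = sqrt(17.0337) = 4.1272


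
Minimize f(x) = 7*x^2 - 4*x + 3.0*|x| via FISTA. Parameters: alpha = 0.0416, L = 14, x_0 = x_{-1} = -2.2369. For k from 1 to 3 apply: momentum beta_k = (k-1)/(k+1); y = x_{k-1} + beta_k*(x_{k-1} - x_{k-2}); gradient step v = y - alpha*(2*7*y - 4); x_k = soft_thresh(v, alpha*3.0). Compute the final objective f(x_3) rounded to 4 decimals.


FISTA on f(x) = 7*x^2 - 4*x + 3.0*|x|
L = 14, alpha = 0.0416
Iteration 1: beta = 0.0, y = -2.2369 + 0.0*(-2.2369 + 2.2369) = -2.2369
  grad(y) = -35.3166, v = y - alpha*grad = -0.7677
  prox(v) = soft_thresh(-0.7677, 0.1248) = -0.6429
Iteration 2: beta = 0.3333, y = -0.6429 + 0.3333*(-0.6429 + 2.2369) = -0.1116
  grad(y) = -5.5625, v = y - alpha*grad = 0.1198
  prox(v) = soft_thresh(0.1198, 0.1248) = 0.0
Iteration 3: beta = 0.5, y = 0.0 + 0.5*(0.0 + 0.6429) = 0.3215
  grad(y) = 0.5005, v = y - alpha*grad = 0.3006
  prox(v) = soft_thresh(0.3006, 0.1248) = 0.1758
f(x_3) = 7*0.1758^2 - 4*0.1758 + 3.0*|0.1758| = 0.0406


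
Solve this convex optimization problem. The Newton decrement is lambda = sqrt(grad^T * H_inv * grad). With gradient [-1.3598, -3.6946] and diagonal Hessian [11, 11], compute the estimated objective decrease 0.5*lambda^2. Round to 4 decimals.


Step 1: H is diagonal, so H^(-1) * g = [-0.1236, -0.3359].
Step 2: g^T H^(-1) g = sum_i g_i^2 / H_ii
  = (-1.3598)^2/11 + (-3.6946)^2/11
  = 0.1681 + 1.2409 = 1.409
Step 3: Objective decrease = 0.5 * g^T H^(-1) g = 0.7045


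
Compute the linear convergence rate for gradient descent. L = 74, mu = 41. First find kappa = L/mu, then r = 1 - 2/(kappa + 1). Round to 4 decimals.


Step 1: Compute the condition number.
kappa = L/mu = 74/41 = 1.8049
Step 2: Compute the convergence rate.
r = 1 - 2/(kappa + 1) = 1 - 2*mu/(L + mu) = (L - mu)/(L + mu) = 33/115 = 0.287


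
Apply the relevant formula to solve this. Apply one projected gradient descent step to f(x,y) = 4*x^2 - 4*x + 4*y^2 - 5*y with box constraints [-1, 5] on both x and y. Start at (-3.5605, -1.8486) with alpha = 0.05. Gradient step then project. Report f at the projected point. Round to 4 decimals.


Step 1: Compute gradient at (-3.5605, -1.8486).
grad_x = 2*4*-3.5605 - 4 = -32.484
grad_y = 2*4*-1.8486 - 5 = -19.7888
Step 2: Gradient step.
x_raw = -3.5605 - 0.05*-32.484 = -1.9363
y_raw = -1.8486 - 0.05*-19.7888 = -0.8592
Step 3: Project onto [-1, 5].
x_proj = clip(-1.9363) = -1.0
y_proj = clip(-0.8592) = -0.8592
Step 4: Evaluate f.
f(-1.0, -0.8592) = 15.2484


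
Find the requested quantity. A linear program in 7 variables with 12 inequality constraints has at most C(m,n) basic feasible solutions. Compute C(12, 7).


Each vertex corresponds to some choice of n active constraints out of m, so the number of vertices is at most C(m, n) = m! / (n!(m-n)!).
m = 12, n = 7
Numerator: 12 * 11 * 10 * 9 * 8 * 7 * 6
Denominator: 7! = 5040
C(12, 7) = 792


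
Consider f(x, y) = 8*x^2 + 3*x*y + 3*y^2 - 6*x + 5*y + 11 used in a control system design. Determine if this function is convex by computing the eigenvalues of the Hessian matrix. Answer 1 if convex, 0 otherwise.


The Hessian of f(x,y) = 8*x^2 + 3*x*y + 3*y^2 - 6*x + 5*y + 11 is:
H = [[16, 3], [3, 6]]
Trace = 16 + 6 = 22
Determinant = 16*6 - (3)^2 = 87
Discriminant = (22)^2 - 4*87 = 136.0
Eigenvalues: lambda_1 = 5.169, lambda_2 = 16.831
The function is convex.

1


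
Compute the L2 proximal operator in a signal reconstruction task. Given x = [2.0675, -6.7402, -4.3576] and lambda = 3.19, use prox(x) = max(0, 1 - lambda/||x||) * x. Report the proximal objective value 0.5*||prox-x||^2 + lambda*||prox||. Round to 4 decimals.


Step 1: Compute ||x||.
||x|| = 8.2882
Step 2: Compute scaling factor.
scale = max(0, 1 - 3.19/8.2882) = 0.6151
Step 3: prox(x) = [1.2717, -4.146, -2.6804]
||prox(x)|| = 5.0982
Step 4: Proximal objective.
0.5*||prox-x||^2 = 5.0881
lambda*||prox|| = 16.2633
Total = 21.3512


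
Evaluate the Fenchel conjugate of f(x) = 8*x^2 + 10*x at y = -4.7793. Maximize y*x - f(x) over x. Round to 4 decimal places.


f*(y) = sup_x {y*x - a*x^2 - b*x} = sup_x {(y-b)*x - a*x^2}
FOC: (y - b) - 2a*x = 0 => x* = (y - b)/(2a)
x* = (-4.7793 - 10)/(2*8) = -0.9237
f*(-4.7793) = (y-b)^2/(4a) = (-4.7793 - 10)^2/(4*8)
= 218.4277/32 = 6.8259


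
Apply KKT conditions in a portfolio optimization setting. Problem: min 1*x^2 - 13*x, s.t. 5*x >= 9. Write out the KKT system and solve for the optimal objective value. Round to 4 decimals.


Step 1: Try lambda = 0 (constraint inactive).
Stationarity: 2*1*x - 13 = 0
x* = 13/(2*1) = 6.5
Check constraint: 5*6.5 = 32.5 >= 9 -- satisfied.
Step 2: Compute optimal value.
f(x*) = 1*6.5^2 - 13*6.5 = -42.25


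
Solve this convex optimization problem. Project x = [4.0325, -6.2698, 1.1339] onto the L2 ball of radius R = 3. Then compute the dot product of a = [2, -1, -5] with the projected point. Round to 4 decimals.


Step 1: Compute ||x|| (intermediates to 6 decimals).
||x|| = sqrt(4.0325^2 + (-6.2698)^2 + 1.1339^2) = 7.54037
Step 2: Project.
Since ||x|| > R, scale = R/||x|| = 3/7.54037 = 0.397858, proj(x) = scale * x
proj(x) = [1.604362, -2.49449, 0.451131]
Step 3: Dot product.
a^T * proj(x) = 2*1.604362 - 1*(-2.49449) - 5*0.451131 = 3.4476


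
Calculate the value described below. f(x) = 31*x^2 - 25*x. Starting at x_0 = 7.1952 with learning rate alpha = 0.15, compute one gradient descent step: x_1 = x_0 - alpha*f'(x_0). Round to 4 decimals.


We compute the gradient at x_0 and apply the update.
f'(x) = 62*x - 25
f'(7.1952) = 62*7.1952 - 25 = 421.1024
x_1 = 7.1952 - 0.15*421.1024 = -55.9702


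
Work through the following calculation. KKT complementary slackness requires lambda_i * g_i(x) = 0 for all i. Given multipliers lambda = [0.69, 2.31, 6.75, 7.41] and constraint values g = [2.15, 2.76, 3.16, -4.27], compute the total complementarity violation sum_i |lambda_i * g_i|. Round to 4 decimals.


KKT complementary slackness check:
lambda_1 * g_1 = 0.69 * 2.15 = 1.4835
lambda_2 * g_2 = 2.31 * 2.76 = 6.3756
lambda_3 * g_3 = 6.75 * 3.16 = 21.33
lambda_4 * g_4 = 7.41 * -4.27 = -31.6407
Total violation = 1.4835 + 6.3756 + 21.33 + 31.6407 = 60.8298


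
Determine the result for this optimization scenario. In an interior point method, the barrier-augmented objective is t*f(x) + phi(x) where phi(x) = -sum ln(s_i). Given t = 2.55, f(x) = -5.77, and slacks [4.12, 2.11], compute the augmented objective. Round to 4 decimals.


Step 1: Compute log-barrier.
ln values: [1.4159, 0.7467]
phi = -(1.4159 + 0.7467) = -2.1625
Step 2: Compute augmented objective.
t*f(x) = 2.55*-5.77 = -14.7135
Total = -14.7135 - 2.1625 = -16.876


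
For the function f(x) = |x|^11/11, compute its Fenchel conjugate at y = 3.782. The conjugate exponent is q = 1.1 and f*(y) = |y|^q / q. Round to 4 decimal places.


The conjugate exponent q satisfies 1/p + 1/q = 1.
p = 11, so q = 11/(11 - 1) = 1.1
|y|^q = 3.782^1.1 = 4.3201
f*(3.782) = 4.3201 / 1.1 = 3.9274


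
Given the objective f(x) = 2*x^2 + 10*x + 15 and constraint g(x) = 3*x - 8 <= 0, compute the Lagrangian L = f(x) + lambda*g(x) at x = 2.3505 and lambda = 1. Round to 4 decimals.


Step 1: Evaluate f(x).
f(2.3505) = 2*2.3505^2 + 10*2.3505 + 15 = 49.5547
Step 2: Evaluate g(x).
g(2.3505) = 3*2.3505 - 8 = -0.9485
Step 3: Compute Lagrangian.
L = 49.5547 + 1*-0.9485 = 48.6062


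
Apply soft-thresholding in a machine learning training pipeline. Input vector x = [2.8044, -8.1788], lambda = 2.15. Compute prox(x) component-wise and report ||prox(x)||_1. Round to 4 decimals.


Soft-thresholding with lambda = 2.15:
prox(2.8044) = sign(2.8044)*max(|2.8044| - 2.15, 0) = 0.6544
prox(-8.1788) = sign(-8.1788)*max(|-8.1788| - 2.15, 0) = -6.0288
prox(x) = [0.6544, -6.0288]
||prox(x)||_1 = 0.6544 + 6.0288 = 6.6832


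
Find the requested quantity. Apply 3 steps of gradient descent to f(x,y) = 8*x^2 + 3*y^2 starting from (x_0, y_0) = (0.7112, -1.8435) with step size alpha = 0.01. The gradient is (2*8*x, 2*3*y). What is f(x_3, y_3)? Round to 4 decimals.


Gradient descent on f(x,y) = 8*x^2 + 3*y^2.
Starting point: (0.7112, -1.8435), alpha = 0.01
Step 1: grad_x = 2*8*0.7112 = 11.3792, grad_y = 2*3*-1.8435 = -11.061
  x_1 = 0.7112 - 0.01*11.3792 = 0.5974
  y_1 = -1.8435 - 0.01*-11.061 = -1.7329
Step 2: grad_x = 2*8*0.5974 = 9.5585, grad_y = 2*3*-1.7329 = -10.3973
  x_2 = 0.5974 - 0.01*9.5585 = 0.5018
  y_2 = -1.7329 - 0.01*-10.3973 = -1.6289
Step 3: grad_x = 2*8*0.5018 = 8.0292, grad_y = 2*3*-1.6289 = -9.7735
  x_3 = 0.5018 - 0.01*8.0292 = 0.4215
  y_3 = -1.6289 - 0.01*-9.7735 = -1.5312
f(0.4215, -1.5312) = 8*0.4215^2 + 3*(-1.5312)^2 = 8.4551


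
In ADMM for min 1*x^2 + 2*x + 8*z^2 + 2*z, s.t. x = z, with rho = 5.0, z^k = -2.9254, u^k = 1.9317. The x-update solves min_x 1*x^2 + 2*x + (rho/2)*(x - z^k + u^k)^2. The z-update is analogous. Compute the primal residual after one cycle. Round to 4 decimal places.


ADMM iteration with rho = 5.0, z^k = -2.9254, u^k = 1.9317
Step 1: x-update.
Minimize 1*x^2 + 2*x + (5.0/2)*(x + 2.9254 + 1.9317)^2
FOC: (2*1 + 5.0)*x = -2 + 5.0*(-2.9254 - 1.9317)
x^{k+1} = -3.7551
Step 2: z-update.
Minimize 8*z^2 + 2*z + (5.0/2)*(-3.7551 - z + 1.9317)^2
FOC: (2*8 + 5.0)*z = -2 + 5.0*(-3.7551 + 1.9317)
z^{k+1} = -0.5294
Step 3: u-update.
u^{k+1} = 1.9317 - 3.7551 + 0.5294 = -1.294
Step 4: Primal residual = |-3.7551 + 0.5294| = 3.2257


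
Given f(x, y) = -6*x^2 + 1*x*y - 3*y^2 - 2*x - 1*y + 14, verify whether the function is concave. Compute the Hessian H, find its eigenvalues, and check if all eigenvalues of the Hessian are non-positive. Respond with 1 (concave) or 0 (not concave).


The Hessian of f(x,y) = -6*x^2 + 1*x*y - 3*y^2 - 2*x - 1*y + 14 is:
H = [[-12, 1], [1, -6]]
Trace = -12 - 6 = -18
Determinant = -12*-6 - (1)^2 = 71
Discriminant = (-18)^2 - 4*71 = 40.0
Eigenvalues: lambda_1 = -12.1623, lambda_2 = -5.8377
The function is concave.

1


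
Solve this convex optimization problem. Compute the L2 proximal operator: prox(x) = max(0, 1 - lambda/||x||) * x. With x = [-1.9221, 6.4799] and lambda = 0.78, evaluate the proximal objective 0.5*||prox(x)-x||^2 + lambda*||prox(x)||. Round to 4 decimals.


Step 1: Compute ||x||.
||x|| = 6.759
Step 2: Compute scaling factor.
scale = max(0, 1 - 0.78/6.759) = 0.8846
Step 3: prox(x) = [-1.7003, 5.7321]
||prox(x)|| = 5.979
Step 4: Proximal objective.
0.5*||prox-x||^2 = 0.3042
lambda*||prox|| = 4.6636
Total = 4.9678


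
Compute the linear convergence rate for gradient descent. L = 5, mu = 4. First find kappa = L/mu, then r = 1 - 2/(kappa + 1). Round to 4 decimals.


Step 1: Compute the condition number.
kappa = L/mu = 5/4 = 1.25
Step 2: Compute the convergence rate.
r = 1 - 2/(kappa + 1) = 1 - 2*mu/(L + mu) = (L - mu)/(L + mu) = 1/9 = 0.1111


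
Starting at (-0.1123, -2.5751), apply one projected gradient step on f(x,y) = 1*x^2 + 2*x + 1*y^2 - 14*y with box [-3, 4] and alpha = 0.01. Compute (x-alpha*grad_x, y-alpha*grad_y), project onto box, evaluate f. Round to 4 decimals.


Step 1: Compute gradient at (-0.1123, -2.5751).
grad_x = 2*1*-0.1123 + 2 = 1.7754
grad_y = 2*1*-2.5751 - 14 = -19.1502
Step 2: Gradient step.
x_raw = -0.1123 - 0.01*1.7754 = -0.1301
y_raw = -2.5751 - 0.01*-19.1502 = -2.3836
Step 3: Project onto [-3, 4].
x_proj = clip(-0.1301) = -0.1301
y_proj = clip(-2.3836) = -2.3836
Step 4: Evaluate f.
f(-0.1301, -2.3836) = 38.8087


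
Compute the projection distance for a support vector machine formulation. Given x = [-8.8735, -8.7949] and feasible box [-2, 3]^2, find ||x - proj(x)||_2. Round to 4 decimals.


Project each component onto [-2, 3].
clip(-8.8735) = -2.0, clip(-8.7949) = -2.0
Projection = [-2.0, -2.0]
Squared diffs: [47.245, 46.1707]
Distance = sqrt(93.4157) = 9.6652


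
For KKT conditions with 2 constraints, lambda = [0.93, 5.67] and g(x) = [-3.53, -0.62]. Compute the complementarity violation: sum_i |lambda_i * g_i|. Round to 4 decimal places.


KKT complementary slackness check:
lambda_1 * g_1 = 0.93 * -3.53 = -3.2829
lambda_2 * g_2 = 5.67 * -0.62 = -3.5154
Total violation = 3.2829 + 3.5154 = 6.7983


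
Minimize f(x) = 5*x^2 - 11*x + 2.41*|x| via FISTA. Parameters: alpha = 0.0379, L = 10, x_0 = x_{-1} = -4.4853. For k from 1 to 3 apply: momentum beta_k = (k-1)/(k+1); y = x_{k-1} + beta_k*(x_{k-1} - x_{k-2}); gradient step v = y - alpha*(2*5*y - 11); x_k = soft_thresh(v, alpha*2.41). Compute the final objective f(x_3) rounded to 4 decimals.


FISTA on f(x) = 5*x^2 - 11*x + 2.41*|x|
L = 10, alpha = 0.0379
Iteration 1: beta = 0.0, y = -4.4853 + 0.0*(-4.4853 + 4.4853) = -4.4853
  grad(y) = -55.853, v = y - alpha*grad = -2.3685
  prox(v) = soft_thresh(-2.3685, 0.0913) = -2.2771
Iteration 2: beta = 0.3333, y = -2.2771 + 0.3333*(-2.2771 + 4.4853) = -1.5411
  grad(y) = -26.4108, v = y - alpha*grad = -0.5401
  prox(v) = soft_thresh(-0.5401, 0.0913) = -0.4488
Iteration 3: beta = 0.5, y = -0.4488 + 0.5*(-0.4488 + 2.2771) = 0.4654
  grad(y) = -6.3459, v = y - alpha*grad = 0.7059
  prox(v) = soft_thresh(0.7059, 0.0913) = 0.6146
f(x_3) = 5*0.6146^2 - 11*0.6146 + 2.41*|0.6146| = -3.3907


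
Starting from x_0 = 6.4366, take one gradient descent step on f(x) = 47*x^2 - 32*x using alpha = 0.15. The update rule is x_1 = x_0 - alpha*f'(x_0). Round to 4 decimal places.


We compute the gradient at x_0 and apply the update.
f'(x) = 94*x - 32
f'(6.4366) = 94*6.4366 - 32 = 573.0404
x_1 = 6.4366 - 0.15*573.0404 = -79.5195


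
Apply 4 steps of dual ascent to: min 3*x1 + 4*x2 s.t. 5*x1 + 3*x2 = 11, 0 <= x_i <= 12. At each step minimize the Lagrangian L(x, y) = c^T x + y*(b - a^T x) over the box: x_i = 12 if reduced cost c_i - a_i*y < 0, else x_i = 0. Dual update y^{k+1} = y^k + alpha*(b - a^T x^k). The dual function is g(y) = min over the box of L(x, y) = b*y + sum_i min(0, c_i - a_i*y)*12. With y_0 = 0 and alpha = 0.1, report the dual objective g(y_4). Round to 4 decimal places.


Dual ascent for LP: min 3*x1 + 4*x2, 5*x1 + 3*x2 = 11, 0 <= x_i <= 12
Step 1: y^k = 0.0, reduced costs: (3.0, 4.0)
  x^k = (0.0, 0.0), subgradient = b - a^T x = 11.0
  y^{k+1} = 0.0 + 0.1*11.0 = 1.1
Step 2: y^k = 1.1, reduced costs: (-2.5, 0.7)
  x^k = (12.0, 0.0), subgradient = b - a^T x = -49.0
  y^{k+1} = 1.1 + 0.1*-49.0 = -3.8
Step 3: y^k = -3.8, reduced costs: (22.0, 15.4)
  x^k = (0.0, 0.0), subgradient = b - a^T x = 11.0
  y^{k+1} = -3.8 + 0.1*11.0 = -2.7
Step 4: y^k = -2.7, reduced costs: (16.5, 12.1)
  x^k = (0.0, 0.0), subgradient = b - a^T x = 11.0
  y^{k+1} = -2.7 + 0.1*11.0 = -1.6
Dual objective at y_4 = -1.6: reduced costs (11.0, 8.8), box minimizer x = (0.0, 0.0)
g(y_4) = b*y + (c1 - a1*y)*x1 + (c2 - a2*y)*x2 = 11*(-1.6) + 11.0*0.0 + 8.8*0.0 = -17.6 + 0.0 + 0.0 = -17.6


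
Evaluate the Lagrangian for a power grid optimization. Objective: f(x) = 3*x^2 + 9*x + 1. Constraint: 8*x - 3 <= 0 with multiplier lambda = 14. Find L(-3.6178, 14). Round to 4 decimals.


Step 1: Evaluate f(x).
f(-3.6178) = 3*(-3.6178)^2 + 9*(-3.6178) + 1 = 7.7052
Step 2: Evaluate g(x).
g(-3.6178) = 8*-3.6178 - 3 = -31.9424
Step 3: Compute Lagrangian.
L = 7.7052 + 14*-31.9424 = -439.4884


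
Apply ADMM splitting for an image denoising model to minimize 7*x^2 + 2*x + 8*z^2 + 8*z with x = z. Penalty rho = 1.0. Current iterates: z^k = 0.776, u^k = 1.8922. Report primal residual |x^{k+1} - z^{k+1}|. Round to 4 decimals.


ADMM iteration with rho = 1.0, z^k = 0.776, u^k = 1.8922
Step 1: x-update.
Minimize 7*x^2 + 2*x + (1.0/2)*(x - 0.776 + 1.8922)^2
FOC: (2*7 + 1.0)*x = -2 + 1.0*(0.776 - 1.8922)
x^{k+1} = -0.2077
Step 2: z-update.
Minimize 8*z^2 + 8*z + (1.0/2)*(-0.2077 - z + 1.8922)^2
FOC: (2*8 + 1.0)*z = -8 + 1.0*(-0.2077 + 1.8922)
z^{k+1} = -0.3715
Step 3: u-update.
u^{k+1} = 1.8922 - 0.2077 + 0.3715 = 2.056
Step 4: Primal residual = |-0.2077 + 0.3715| = 0.1638


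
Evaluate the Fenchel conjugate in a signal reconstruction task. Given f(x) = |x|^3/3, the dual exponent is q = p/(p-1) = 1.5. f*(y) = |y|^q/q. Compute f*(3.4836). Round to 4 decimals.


The conjugate exponent q satisfies 1/p + 1/q = 1.
p = 3, so q = 3/(3 - 1) = 1.5
|y|^q = 3.4836^1.5 = 6.5019
f*(3.4836) = 6.5019 / 1.5 = 4.3346


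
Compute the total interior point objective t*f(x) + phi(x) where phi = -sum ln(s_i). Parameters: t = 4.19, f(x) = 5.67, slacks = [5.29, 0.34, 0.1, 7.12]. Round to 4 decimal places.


Step 1: Compute log-barrier.
ln values: [1.6658, -1.0788, -2.3026, 1.9629]
phi = -(1.6658 - 1.0788 - 2.3026 + 1.9629) = -0.2473
Step 2: Compute augmented objective.
t*f(x) = 4.19*5.67 = 23.7573
Total = 23.7573 - 0.2473 = 23.51


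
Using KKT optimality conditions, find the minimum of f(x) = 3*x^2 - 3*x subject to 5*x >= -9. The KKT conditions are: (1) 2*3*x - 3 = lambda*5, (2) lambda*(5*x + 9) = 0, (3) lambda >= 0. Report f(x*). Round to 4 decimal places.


Step 1: Try lambda = 0 (constraint inactive).
Stationarity: 2*3*x - 3 = 0
x* = 3/(2*3) = 0.5
Check constraint: 5*0.5 = 2.5 >= -9 -- satisfied.
Step 2: Compute optimal value.
f(x*) = 3*0.5^2 - 3*0.5 = -0.75


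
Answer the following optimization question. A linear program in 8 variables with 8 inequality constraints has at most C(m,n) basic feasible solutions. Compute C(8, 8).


Each vertex corresponds to some choice of n active constraints out of m, so the number of vertices is at most C(m, n) = m! / (n!(m-n)!).
m = 8, n = 8
Numerator: 8 * 7 * 6 * 5 * 4 * 3 * 2 * 1
Denominator: 8! = 40320
C(8, 8) = 1


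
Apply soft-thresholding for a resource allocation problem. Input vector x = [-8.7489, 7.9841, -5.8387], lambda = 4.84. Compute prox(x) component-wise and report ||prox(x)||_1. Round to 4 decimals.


Soft-thresholding with lambda = 4.84:
prox(-8.7489) = sign(-8.7489)*max(|-8.7489| - 4.84, 0) = -3.9089
prox(7.9841) = sign(7.9841)*max(|7.9841| - 4.84, 0) = 3.1441
prox(-5.8387) = sign(-5.8387)*max(|-5.8387| - 4.84, 0) = -0.9987
prox(x) = [-3.9089, 3.1441, -0.9987]
||prox(x)||_1 = 3.9089 + 3.1441 + 0.9987 = 8.0517


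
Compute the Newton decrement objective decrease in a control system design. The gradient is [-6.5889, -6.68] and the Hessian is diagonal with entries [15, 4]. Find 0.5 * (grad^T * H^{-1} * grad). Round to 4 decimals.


Step 1: H is diagonal, so H^(-1) * g = [-0.4393, -1.67].
Step 2: g^T H^(-1) g = sum_i g_i^2 / H_ii
  = (-6.5889)^2/15 + (-6.68)^2/4
  = 2.8942 + 11.1556 = 14.0498
Step 3: Objective decrease = 0.5 * g^T H^(-1) g = 7.0249


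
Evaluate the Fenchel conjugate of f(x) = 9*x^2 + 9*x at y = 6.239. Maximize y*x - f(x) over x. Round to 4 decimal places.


f*(y) = sup_x {y*x - a*x^2 - b*x} = sup_x {(y-b)*x - a*x^2}
FOC: (y - b) - 2a*x = 0 => x* = (y - b)/(2a)
x* = (6.239 - 9)/(2*9) = -0.1534
f*(6.239) = (y-b)^2/(4a) = (6.239 - 9)^2/(4*9)
= 7.6231/36 = 0.2118


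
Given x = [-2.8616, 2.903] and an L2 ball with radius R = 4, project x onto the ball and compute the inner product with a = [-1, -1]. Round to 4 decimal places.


Step 1: Compute ||x|| (intermediates to 6 decimals).
||x|| = sqrt((-2.8616)^2 + 2.903^2) = 4.076293
Step 2: Project.
Since ||x|| > R, scale = R/||x|| = 4/4.076293 = 0.981284, proj(x) = scale * x
proj(x) = [-2.808042, 2.848667]
Step 3: Dot product.
a^T * proj(x) = -1*(-2.808042) - 1*2.848667 = -0.0406


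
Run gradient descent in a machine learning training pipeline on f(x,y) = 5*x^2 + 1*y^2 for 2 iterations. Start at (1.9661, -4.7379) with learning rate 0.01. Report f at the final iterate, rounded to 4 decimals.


Gradient descent on f(x,y) = 5*x^2 + 1*y^2.
Starting point: (1.9661, -4.7379), alpha = 0.01
Step 1: grad_x = 2*5*1.9661 = 19.661, grad_y = 2*1*-4.7379 = -9.4758
  x_1 = 1.9661 - 0.01*19.661 = 1.7695
  y_1 = -4.7379 - 0.01*-9.4758 = -4.6431
Step 2: grad_x = 2*5*1.7695 = 17.6949, grad_y = 2*1*-4.6431 = -9.2863
  x_2 = 1.7695 - 0.01*17.6949 = 1.5925
  y_2 = -4.6431 - 0.01*-9.2863 = -4.5503
f(1.5925, -4.5503) = 5*1.5925^2 + 1*(-4.5503)^2 = 33.386


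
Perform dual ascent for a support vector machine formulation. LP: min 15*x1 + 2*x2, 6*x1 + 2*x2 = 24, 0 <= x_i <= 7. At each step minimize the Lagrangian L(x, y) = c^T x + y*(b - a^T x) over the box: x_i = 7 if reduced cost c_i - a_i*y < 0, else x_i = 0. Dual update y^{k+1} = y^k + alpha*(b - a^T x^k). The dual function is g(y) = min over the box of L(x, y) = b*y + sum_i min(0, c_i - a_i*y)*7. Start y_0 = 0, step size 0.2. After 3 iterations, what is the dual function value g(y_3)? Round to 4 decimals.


Dual ascent for LP: min 15*x1 + 2*x2, 6*x1 + 2*x2 = 24, 0 <= x_i <= 7
Step 1: y^k = 0.0, reduced costs: (15.0, 2.0)
  x^k = (0.0, 0.0), subgradient = b - a^T x = 24.0
  y^{k+1} = 0.0 + 0.2*24.0 = 4.8
Step 2: y^k = 4.8, reduced costs: (-13.8, -7.6)
  x^k = (7.0, 7.0), subgradient = b - a^T x = -32.0
  y^{k+1} = 4.8 + 0.2*-32.0 = -1.6
Step 3: y^k = -1.6, reduced costs: (24.6, 5.2)
  x^k = (0.0, 0.0), subgradient = b - a^T x = 24.0
  y^{k+1} = -1.6 + 0.2*24.0 = 3.2
Dual objective at y_3 = 3.2: reduced costs (-4.2, -4.4), box minimizer x = (7.0, 7.0)
g(y_3) = b*y + (c1 - a1*y)*x1 + (c2 - a2*y)*x2 = 24*3.2 + (-4.2)*7.0 + (-4.4)*7.0 = 76.8 - 29.4 - 30.8 = 16.6
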